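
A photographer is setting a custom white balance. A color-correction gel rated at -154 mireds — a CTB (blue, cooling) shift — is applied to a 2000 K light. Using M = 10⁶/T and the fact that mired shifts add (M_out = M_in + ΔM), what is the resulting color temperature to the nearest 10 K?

M_in = 10⁶/2000 = 500.00 mireds.
M_out = 500.00 + (-154) = 346.00 mireds.
T_out = 10⁶/346.00 = 2890.2 K → 2890 K.

2890 K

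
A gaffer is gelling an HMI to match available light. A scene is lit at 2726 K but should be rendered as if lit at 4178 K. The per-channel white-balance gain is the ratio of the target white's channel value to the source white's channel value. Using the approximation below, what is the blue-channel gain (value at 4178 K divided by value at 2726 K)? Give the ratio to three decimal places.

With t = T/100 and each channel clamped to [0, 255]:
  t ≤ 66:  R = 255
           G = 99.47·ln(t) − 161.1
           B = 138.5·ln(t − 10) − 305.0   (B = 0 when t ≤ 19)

1.945

At 2726 K (t = 27.26):
  B = 138.5·ln(27.26 − 10) − 305.0 = 138.5·ln 17.26 − 305.0 = 138.5·2.8484 − 305.0 = 89.502.
At 4178 K (t = 41.78):
  B = 138.5·ln(41.78 − 10) − 305.0 = 138.5·ln 31.78 − 305.0 = 138.5·3.4588 − 305.0 = 174.049.
Gain = 174.049 / 89.502 = 1.9446 → 1.945.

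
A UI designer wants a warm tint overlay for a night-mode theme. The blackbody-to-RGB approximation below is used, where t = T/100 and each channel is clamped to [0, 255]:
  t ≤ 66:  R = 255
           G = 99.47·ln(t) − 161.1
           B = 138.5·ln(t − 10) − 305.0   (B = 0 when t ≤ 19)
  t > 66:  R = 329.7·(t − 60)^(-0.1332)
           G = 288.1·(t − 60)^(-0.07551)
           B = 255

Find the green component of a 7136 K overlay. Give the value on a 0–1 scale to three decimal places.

0.940

t = 7136/100 = 71.36; the t > 66 branch applies.
G = 288.1·(71.36 − 60)^(-0.07551) = 288.1·11.36^(-0.07551) = 288.1·0.83235 = 239.801.
On a 0–1 scale: 239.801/255 = 0.9404 → 0.940.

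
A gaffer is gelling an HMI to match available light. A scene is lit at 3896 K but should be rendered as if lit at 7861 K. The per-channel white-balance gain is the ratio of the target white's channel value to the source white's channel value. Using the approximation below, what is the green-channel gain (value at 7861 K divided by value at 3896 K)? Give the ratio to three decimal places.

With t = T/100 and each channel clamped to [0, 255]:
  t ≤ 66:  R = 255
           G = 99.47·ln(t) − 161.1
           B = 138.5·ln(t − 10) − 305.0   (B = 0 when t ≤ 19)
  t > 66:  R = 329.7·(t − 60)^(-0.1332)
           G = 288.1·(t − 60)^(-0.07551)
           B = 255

1.137

At 3896 K (t = 38.96):
  G = 99.47·ln 38.96 − 161.1 = 99.47·3.6625 − 161.1 = 203.212.
At 7861 K (t = 78.61):
  G = 288.1·(78.61 − 60)^(-0.07551) = 288.1·18.61^(-0.07551) = 288.1·0.80190 = 231.028.
Gain = 231.028 / 203.212 = 1.1369 → 1.137.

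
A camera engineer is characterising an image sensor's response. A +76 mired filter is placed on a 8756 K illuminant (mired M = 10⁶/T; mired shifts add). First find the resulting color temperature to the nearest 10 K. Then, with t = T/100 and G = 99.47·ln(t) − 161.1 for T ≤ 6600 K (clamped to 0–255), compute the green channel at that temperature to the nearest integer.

M_in = 10⁶/8756 = 114.21; M_out = 114.21 + (+76) = 190.21.
T_out = 10⁶/190.21 = 5257.4 K → 5260 K; t = 52.6.
G = 99.47·ln 52.6 − 161.1 = 99.47·3.9627 − 161.1 = 233.071.
Rounded: 233.

233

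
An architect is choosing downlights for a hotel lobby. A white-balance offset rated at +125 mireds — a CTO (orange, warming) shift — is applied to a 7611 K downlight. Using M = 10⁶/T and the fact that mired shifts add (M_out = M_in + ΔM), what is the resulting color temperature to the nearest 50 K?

3900 K

M_in = 10⁶/7611 = 131.39 mireds.
M_out = 131.39 + (+125) = 256.39 mireds.
T_out = 10⁶/256.39 = 3900.3 K → 3900 K.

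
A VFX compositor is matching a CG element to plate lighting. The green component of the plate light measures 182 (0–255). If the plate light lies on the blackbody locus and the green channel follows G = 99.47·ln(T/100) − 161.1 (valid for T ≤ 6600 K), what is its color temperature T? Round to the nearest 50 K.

ln t = (182 + 161.1) / 99.47 = 3.4493.
t = e^3.4493 = 31.478.
T = 100·t = 3148 K → 3150 K to the nearest 50 K.

3150 K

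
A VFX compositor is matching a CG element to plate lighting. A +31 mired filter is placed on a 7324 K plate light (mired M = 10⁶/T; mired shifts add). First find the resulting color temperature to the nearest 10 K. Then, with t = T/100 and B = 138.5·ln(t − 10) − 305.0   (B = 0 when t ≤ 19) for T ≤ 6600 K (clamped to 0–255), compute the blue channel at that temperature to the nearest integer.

M_in = 10⁶/7324 = 136.54; M_out = 136.54 + (+31) = 167.54.
T_out = 10⁶/167.54 = 5968.8 K → 5970 K; t = 59.7.
B = 138.5·ln(59.7 − 10) − 305.0 = 138.5·ln 49.7 − 305.0 = 138.5·3.9060 − 305.0 = 235.982.
Rounded: 236.

236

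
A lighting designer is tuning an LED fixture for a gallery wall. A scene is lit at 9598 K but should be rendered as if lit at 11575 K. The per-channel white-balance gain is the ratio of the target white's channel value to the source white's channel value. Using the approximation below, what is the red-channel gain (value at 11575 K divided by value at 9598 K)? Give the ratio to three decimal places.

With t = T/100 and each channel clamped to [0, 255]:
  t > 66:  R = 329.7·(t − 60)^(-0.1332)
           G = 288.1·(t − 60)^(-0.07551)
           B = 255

At 9598 K (t = 95.98):
  R = 329.7·(95.98 − 60)^(-0.1332) = 329.7·35.98^(-0.1332) = 329.7·0.62049 = 204.575.
At 11575 K (t = 115.75):
  R = 329.7·(115.75 − 60)^(-0.1332) = 329.7·55.75^(-0.1332) = 329.7·0.58533 = 192.983.
Gain = 192.983 / 204.575 = 0.9433 → 0.943.

0.943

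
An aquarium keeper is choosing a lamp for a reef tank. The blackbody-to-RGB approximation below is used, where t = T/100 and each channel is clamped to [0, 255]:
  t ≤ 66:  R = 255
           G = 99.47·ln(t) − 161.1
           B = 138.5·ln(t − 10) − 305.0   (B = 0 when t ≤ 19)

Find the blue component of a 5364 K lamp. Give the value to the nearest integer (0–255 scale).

t = 5364/100 = 53.64; the t ≤ 66 branch applies.
B = 138.5·ln(53.64 − 10) − 305.0 = 138.5·ln 43.64 − 305.0 = 138.5·3.7760 − 305.0 = 217.972.
Rounded: 218.

218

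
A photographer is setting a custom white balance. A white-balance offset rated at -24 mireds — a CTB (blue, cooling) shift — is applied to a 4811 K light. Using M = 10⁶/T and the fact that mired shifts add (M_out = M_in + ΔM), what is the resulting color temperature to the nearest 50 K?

M_in = 10⁶/4811 = 207.86 mireds.
M_out = 207.86 + (-24) = 183.86 mireds.
T_out = 10⁶/183.86 = 5439.0 K → 5450 K.

5450 K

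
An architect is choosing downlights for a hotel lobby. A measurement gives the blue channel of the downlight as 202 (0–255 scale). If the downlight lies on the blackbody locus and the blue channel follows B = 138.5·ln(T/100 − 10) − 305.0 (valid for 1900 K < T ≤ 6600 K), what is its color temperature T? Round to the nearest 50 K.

ln(t − 10) = (202 + 305.0) / 138.5 = 3.6606.
t − 10 = e^3.6606 = 38.887, so t = 48.887.
T = 100·t = 4889 K → 4900 K to the nearest 50 K.

4900 K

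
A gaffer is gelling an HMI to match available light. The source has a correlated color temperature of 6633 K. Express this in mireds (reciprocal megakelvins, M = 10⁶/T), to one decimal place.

150.8 mireds

M = 10⁶ / 6633 = 150.761 → 150.8 mireds.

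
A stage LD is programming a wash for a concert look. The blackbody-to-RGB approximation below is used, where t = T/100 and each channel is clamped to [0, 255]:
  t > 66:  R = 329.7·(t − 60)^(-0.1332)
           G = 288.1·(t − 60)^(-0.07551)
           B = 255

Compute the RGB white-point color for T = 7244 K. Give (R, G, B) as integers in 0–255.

t = 7244/100 = 72.44; the t > 66 branch applies.
R = 329.7·(72.44 − 60)^(-0.1332) = 329.7·12.44^(-0.1332) = 329.7·0.71478 = 235.662.
G = 288.1·(72.44 − 60)^(-0.07551) = 288.1·12.44^(-0.07551) = 288.1·0.82667 = 238.162.
B = 255 by definition for t > 66.
Rounded: (236, 238, 255).

(236, 238, 255)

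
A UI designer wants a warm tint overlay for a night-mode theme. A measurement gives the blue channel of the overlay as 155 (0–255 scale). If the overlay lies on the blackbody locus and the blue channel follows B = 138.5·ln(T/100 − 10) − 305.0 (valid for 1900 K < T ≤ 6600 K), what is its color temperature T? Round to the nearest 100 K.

3800 K

ln(t − 10) = (155 + 305.0) / 138.5 = 3.3213.
t − 10 = e^3.3213 = 27.696, so t = 37.696.
T = 100·t = 3770 K → 3800 K to the nearest 100 K.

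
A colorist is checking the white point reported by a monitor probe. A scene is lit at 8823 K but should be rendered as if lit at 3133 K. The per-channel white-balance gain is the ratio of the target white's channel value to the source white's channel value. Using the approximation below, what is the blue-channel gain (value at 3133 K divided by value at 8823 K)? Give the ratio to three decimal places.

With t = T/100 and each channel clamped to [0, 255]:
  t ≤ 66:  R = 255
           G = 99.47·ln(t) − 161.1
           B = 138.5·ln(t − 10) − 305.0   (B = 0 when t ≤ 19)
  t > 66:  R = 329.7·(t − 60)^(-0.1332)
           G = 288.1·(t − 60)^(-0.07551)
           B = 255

At 8823 K (t = 88.23):
  B = 255 by definition for t > 66.
At 3133 K (t = 31.33):
  B = 138.5·ln(31.33 − 10) − 305.0 = 138.5·ln 21.33 − 305.0 = 138.5·3.0601 − 305.0 = 118.826.
Gain = 118.826 / 255.000 = 0.4660 → 0.466.

0.466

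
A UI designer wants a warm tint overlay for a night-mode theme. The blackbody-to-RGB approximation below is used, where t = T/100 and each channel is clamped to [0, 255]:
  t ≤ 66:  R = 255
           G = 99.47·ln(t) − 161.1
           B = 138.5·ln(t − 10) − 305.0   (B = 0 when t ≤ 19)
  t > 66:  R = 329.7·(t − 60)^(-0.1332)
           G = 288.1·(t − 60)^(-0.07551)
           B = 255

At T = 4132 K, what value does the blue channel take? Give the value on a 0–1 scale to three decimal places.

t = 4132/100 = 41.32; the t ≤ 66 branch applies.
B = 138.5·ln(41.32 − 10) − 305.0 = 138.5·ln 31.32 − 305.0 = 138.5·3.4443 − 305.0 = 172.030.
On a 0–1 scale: 172.030/255 = 0.6746 → 0.675.

0.675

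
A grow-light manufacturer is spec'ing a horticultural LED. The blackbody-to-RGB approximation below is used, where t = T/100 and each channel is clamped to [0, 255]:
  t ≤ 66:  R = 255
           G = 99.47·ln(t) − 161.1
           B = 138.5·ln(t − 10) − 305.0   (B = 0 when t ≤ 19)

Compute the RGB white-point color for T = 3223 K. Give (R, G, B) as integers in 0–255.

t = 3223/100 = 32.23; the t ≤ 66 branch applies.
R = 255 by definition for t ≤ 66.
G = 99.47·ln 32.23 − 161.1 = 99.47·3.4729 − 161.1 = 184.349.
B = 138.5·ln(32.23 − 10) − 305.0 = 138.5·ln 22.23 − 305.0 = 138.5·3.1014 − 305.0 = 124.550.
Rounded: (255, 184, 125).

(255, 184, 125)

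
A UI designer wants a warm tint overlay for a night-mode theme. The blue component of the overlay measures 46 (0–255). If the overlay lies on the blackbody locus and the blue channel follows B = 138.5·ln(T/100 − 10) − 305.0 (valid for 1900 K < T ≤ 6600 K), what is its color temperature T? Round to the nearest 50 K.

2250 K

ln(t − 10) = (46 + 305.0) / 138.5 = 2.5343.
t − 10 = e^2.5343 = 12.608, so t = 22.608.
T = 100·t = 2261 K → 2250 K to the nearest 50 K.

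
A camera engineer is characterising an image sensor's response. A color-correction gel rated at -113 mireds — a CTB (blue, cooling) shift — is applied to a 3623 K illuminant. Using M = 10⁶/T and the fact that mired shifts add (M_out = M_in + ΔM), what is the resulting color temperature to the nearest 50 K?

M_in = 10⁶/3623 = 276.01 mireds.
M_out = 276.01 + (-113) = 163.01 mireds.
T_out = 10⁶/163.01 = 6134.4 K → 6150 K.

6150 K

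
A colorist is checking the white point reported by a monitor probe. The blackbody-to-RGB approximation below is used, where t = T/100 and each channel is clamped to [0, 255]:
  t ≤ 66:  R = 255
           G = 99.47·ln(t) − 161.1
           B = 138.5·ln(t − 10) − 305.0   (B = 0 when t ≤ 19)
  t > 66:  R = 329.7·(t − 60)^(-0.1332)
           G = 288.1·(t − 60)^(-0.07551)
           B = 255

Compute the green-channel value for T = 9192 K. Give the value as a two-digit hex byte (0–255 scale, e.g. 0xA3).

0xDE

t = 9192/100 = 91.92; the t > 66 branch applies.
G = 288.1·(91.92 − 60)^(-0.07551) = 288.1·31.92^(-0.07551) = 288.1·0.76989 = 221.805.
Rounded: 222; in hex, 0xDE.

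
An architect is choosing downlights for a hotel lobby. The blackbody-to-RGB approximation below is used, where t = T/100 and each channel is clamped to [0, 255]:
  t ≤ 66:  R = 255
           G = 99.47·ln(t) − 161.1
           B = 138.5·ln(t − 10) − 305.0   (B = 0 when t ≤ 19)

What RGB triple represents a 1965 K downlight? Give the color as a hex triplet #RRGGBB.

t = 1965/100 = 19.65; the t ≤ 66 branch applies.
R = 255 by definition for t ≤ 66.
G = 99.47·ln 19.65 − 161.1 = 99.47·2.9781 − 161.1 = 135.129.
B = 138.5·ln(19.65 − 10) − 305.0 = 138.5·ln 9.65 − 305.0 = 138.5·2.2670 − 305.0 = 8.974.
Rounded: (255, 135, 9).
In hex: #FF8709.

#FF8709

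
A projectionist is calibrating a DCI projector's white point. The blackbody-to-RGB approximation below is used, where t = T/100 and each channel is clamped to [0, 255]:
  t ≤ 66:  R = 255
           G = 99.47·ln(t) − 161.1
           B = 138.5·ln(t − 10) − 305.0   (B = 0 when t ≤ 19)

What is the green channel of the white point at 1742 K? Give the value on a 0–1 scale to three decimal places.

t = 1742/100 = 17.42; the t ≤ 66 branch applies.
G = 99.47·ln 17.42 − 161.1 = 99.47·2.8576 − 161.1 = 123.147.
On a 0–1 scale: 123.147/255 = 0.4829 → 0.483.

0.483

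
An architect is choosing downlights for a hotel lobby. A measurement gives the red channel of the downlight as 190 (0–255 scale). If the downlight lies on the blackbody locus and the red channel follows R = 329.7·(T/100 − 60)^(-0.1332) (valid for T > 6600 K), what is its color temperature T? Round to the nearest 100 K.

12300 K

(t − 60)^(-0.1332) = 190/329.7 = 0.57628.
t − 60 = 0.57628^(1/-0.1332) = 0.57628^(-7.508) = 62.667, so t = 122.667.
T = 100·t = 12267 K → 12300 K to the nearest 100 K.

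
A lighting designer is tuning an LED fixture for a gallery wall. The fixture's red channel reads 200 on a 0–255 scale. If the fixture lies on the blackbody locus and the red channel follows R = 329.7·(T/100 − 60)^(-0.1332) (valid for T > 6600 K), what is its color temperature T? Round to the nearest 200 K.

(t − 60)^(-0.1332) = 200/329.7 = 0.60661.
t − 60 = 0.60661^(1/-0.1332) = 0.60661^(-7.508) = 42.638, so t = 102.638.
T = 100·t = 10264 K → 10200 K to the nearest 200 K.

10200 K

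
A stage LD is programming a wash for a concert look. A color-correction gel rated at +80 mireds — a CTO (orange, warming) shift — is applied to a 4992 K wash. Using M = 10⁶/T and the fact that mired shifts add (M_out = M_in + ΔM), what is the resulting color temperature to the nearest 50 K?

3550 K

M_in = 10⁶/4992 = 200.32 mireds.
M_out = 200.32 + (+80) = 280.32 mireds.
T_out = 10⁶/280.32 = 3567.3 K → 3550 K.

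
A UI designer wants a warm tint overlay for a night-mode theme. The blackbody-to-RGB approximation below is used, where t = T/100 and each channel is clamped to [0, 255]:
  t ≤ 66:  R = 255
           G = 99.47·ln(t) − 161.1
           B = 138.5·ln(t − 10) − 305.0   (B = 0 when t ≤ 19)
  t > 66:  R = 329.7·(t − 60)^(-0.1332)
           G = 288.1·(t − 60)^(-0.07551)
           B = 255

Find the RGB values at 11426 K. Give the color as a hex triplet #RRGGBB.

#C2D5FF

t = 11426/100 = 114.26; the t > 66 branch applies.
R = 329.7·(114.26 − 60)^(-0.1332) = 329.7·54.26^(-0.1332) = 329.7·0.58745 = 193.681.
G = 288.1·(114.26 − 60)^(-0.07551) = 288.1·54.26^(-0.07551) = 288.1·0.73966 = 213.095.
B = 255 by definition for t > 66.
Rounded: (194, 213, 255).
In hex: #C2D5FF.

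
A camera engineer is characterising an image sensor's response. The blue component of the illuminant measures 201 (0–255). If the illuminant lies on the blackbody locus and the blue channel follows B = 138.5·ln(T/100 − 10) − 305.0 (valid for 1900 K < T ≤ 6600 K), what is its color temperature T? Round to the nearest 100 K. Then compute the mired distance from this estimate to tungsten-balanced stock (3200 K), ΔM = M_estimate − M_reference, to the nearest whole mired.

ln(t − 10) = (201 + 305.0) / 138.5 = 3.6534.
t − 10 = e^3.6534 = 38.607, so t = 48.607.
T = 100·t = 4861 K → 4900 K to the nearest 100 K.
M_estimate = 10⁶/4900 = 204.08; M_reference = 10⁶/3200 = 312.50.
ΔM = 204.08 − 312.50 = -108.42 → -108 mireds.

-108 mireds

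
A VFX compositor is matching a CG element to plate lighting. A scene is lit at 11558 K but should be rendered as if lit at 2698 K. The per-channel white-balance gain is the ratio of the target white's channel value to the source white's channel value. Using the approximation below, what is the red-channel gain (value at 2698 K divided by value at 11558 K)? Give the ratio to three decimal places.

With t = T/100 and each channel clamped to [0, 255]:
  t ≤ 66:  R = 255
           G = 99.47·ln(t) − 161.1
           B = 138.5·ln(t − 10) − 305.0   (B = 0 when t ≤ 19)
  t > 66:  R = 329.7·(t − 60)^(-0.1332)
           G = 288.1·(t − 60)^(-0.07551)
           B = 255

At 11558 K (t = 115.58):
  R = 329.7·(115.58 − 60)^(-0.1332) = 329.7·55.58^(-0.1332) = 329.7·0.58557 = 193.062.
At 2698 K (t = 26.98):
  R = 255 by definition for t ≤ 66.
Gain = 255.000 / 193.062 = 1.3208 → 1.321.

1.321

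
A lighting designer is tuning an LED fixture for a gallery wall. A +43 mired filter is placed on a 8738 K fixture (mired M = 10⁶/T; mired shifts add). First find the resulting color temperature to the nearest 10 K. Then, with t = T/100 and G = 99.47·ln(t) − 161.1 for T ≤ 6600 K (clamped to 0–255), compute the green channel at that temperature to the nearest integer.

252

M_in = 10⁶/8738 = 114.44; M_out = 114.44 + (+43) = 157.44.
T_out = 10⁶/157.44 = 6351.5 K → 6350 K; t = 63.5.
G = 99.47·ln 63.5 − 161.1 = 99.47·4.1510 − 161.1 = 251.804.
Rounded: 252.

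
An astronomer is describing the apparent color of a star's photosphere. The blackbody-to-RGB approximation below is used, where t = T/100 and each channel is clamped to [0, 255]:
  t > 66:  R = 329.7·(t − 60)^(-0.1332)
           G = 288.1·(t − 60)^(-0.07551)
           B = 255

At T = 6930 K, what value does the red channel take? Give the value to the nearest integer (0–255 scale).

245

t = 6930/100 = 69.3; the t > 66 branch applies.
R = 329.7·(69.3 − 60)^(-0.1332) = 329.7·9.3^(-0.1332) = 329.7·0.74302 = 244.972.
Rounded: 245.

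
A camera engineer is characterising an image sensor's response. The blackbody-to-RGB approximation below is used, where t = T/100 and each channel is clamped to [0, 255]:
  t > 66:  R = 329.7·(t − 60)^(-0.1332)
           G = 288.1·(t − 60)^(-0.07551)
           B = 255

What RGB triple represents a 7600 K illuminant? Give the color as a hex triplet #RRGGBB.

#E4EAFF

t = 7600/100 = 76; the t > 66 branch applies.
R = 329.7·(76 − 60)^(-0.1332) = 329.7·16^(-0.1332) = 329.7·0.69121 = 227.893.
G = 288.1·(76 − 60)^(-0.07551) = 288.1·16^(-0.07551) = 288.1·0.81110 = 233.679.
B = 255 by definition for t > 66.
Rounded: (228, 234, 255).
In hex: #E4EAFF.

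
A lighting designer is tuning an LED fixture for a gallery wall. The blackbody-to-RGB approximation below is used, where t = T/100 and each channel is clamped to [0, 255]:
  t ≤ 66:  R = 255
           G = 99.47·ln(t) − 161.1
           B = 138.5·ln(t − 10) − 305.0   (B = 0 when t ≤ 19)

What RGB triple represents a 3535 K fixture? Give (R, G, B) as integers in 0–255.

t = 3535/100 = 35.35; the t ≤ 66 branch applies.
R = 255 by definition for t ≤ 66.
G = 99.47·ln 35.35 − 161.1 = 99.47·3.5653 − 161.1 = 193.540.
B = 138.5·ln(35.35 − 10) − 305.0 = 138.5·ln 25.35 − 305.0 = 138.5·3.2328 − 305.0 = 142.740.
Rounded: (255, 194, 143).

(255, 194, 143)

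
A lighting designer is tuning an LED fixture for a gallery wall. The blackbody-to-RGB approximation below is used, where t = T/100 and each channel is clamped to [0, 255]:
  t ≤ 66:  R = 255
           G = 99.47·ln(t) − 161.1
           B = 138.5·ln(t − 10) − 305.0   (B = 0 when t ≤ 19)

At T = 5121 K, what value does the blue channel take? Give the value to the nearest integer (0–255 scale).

t = 5121/100 = 51.21; the t ≤ 66 branch applies.
B = 138.5·ln(51.21 − 10) − 305.0 = 138.5·ln 41.21 − 305.0 = 138.5·3.7187 − 305.0 = 210.037.
Rounded: 210.

210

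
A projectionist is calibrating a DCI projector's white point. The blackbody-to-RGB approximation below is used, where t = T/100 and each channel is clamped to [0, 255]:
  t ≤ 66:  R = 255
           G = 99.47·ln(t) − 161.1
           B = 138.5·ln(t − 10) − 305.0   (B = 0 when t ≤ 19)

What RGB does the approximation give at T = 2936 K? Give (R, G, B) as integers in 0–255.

t = 2936/100 = 29.36; the t ≤ 66 branch applies.
R = 255 by definition for t ≤ 66.
G = 99.47·ln 29.36 − 161.1 = 99.47·3.3796 − 161.1 = 175.072.
B = 138.5·ln(29.36 − 10) − 305.0 = 138.5·ln 19.36 − 305.0 = 138.5·2.9632 − 305.0 = 105.404.
Rounded: (255, 175, 105).

(255, 175, 105)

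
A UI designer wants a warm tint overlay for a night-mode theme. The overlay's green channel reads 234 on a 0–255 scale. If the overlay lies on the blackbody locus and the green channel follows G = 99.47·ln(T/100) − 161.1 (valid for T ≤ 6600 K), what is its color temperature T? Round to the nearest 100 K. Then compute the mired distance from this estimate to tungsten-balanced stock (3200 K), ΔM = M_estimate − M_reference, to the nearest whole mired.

ln t = (234 + 161.1) / 99.47 = 3.9721.
t = e^3.9721 = 53.093.
T = 100·t = 5309 K → 5300 K to the nearest 100 K.
M_estimate = 10⁶/5300 = 188.68; M_reference = 10⁶/3200 = 312.50.
ΔM = 188.68 − 312.50 = -123.82 → -124 mireds.

-124 mireds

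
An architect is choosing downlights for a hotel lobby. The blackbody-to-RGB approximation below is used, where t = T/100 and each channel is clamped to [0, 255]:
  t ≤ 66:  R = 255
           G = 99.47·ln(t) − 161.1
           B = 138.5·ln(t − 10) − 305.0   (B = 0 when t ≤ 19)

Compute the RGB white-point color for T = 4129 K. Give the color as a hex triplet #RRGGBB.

t = 4129/100 = 41.29; the t ≤ 66 branch applies.
R = 255 by definition for t ≤ 66.
G = 99.47·ln 41.29 − 161.1 = 99.47·3.7206 − 161.1 = 208.990.
B = 138.5·ln(41.29 − 10) − 305.0 = 138.5·ln 31.29 − 305.0 = 138.5·3.4433 − 305.0 = 171.897.
Rounded: (255, 209, 172).
In hex: #FFD1AC.

#FFD1AC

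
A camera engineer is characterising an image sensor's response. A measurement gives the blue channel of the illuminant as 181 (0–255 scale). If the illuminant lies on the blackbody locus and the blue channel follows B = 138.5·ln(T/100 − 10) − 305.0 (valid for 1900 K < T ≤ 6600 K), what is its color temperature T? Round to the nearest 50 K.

ln(t − 10) = (181 + 305.0) / 138.5 = 3.5090.
t − 10 = e^3.5090 = 33.416, so t = 43.416.
T = 100·t = 4342 K → 4350 K to the nearest 50 K.

4350 K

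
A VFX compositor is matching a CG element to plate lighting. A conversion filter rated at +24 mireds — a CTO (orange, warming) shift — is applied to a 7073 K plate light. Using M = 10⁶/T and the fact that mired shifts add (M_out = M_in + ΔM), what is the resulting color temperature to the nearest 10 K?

6050 K

M_in = 10⁶/7073 = 141.38 mireds.
M_out = 141.38 + (+24) = 165.38 mireds.
T_out = 10⁶/165.38 = 6046.6 K → 6050 K.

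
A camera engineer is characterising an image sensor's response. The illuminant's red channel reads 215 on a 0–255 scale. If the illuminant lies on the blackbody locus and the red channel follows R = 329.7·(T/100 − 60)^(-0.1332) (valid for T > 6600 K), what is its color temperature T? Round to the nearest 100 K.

8500 K

(t − 60)^(-0.1332) = 215/329.7 = 0.65211.
t − 60 = 0.65211^(1/-0.1332) = 0.65211^(-7.508) = 24.774, so t = 84.774.
T = 100·t = 8477 K → 8500 K to the nearest 100 K.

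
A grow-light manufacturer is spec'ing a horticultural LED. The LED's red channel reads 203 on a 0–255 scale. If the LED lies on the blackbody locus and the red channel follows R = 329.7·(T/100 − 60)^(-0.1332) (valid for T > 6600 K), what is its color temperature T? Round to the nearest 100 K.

9800 K

(t − 60)^(-0.1332) = 203/329.7 = 0.61571.
t − 60 = 0.61571^(1/-0.1332) = 0.61571^(-7.508) = 38.129, so t = 98.129.
T = 100·t = 9813 K → 9800 K to the nearest 100 K.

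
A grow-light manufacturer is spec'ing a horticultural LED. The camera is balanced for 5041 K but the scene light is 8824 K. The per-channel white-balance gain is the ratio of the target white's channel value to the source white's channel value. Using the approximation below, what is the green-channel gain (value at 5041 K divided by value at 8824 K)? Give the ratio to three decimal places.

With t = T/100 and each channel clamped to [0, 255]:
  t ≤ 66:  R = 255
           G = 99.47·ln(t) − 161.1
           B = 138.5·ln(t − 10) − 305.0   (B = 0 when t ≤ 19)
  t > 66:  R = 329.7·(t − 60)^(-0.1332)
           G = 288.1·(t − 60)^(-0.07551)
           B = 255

1.022

At 8824 K (t = 88.24):
  G = 288.1·(88.24 − 60)^(-0.07551) = 288.1·28.24^(-0.07551) = 288.1·0.77704 = 223.866.
At 5041 K (t = 50.41):
  G = 99.47·ln 50.41 − 161.1 = 99.47·3.9202 − 161.1 = 228.841.
Gain = 228.841 / 223.866 = 1.0222 → 1.022.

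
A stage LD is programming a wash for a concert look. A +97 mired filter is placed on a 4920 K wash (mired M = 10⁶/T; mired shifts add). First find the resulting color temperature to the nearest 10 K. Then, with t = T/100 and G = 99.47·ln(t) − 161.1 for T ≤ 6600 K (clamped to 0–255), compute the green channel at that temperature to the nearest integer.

188

M_in = 10⁶/4920 = 203.25; M_out = 203.25 + (+97) = 300.25.
T_out = 10⁶/300.25 = 3330.5 K → 3330 K; t = 33.3.
G = 99.47·ln 33.3 − 161.1 = 99.47·3.5056 − 161.1 = 187.598.
Rounded: 188.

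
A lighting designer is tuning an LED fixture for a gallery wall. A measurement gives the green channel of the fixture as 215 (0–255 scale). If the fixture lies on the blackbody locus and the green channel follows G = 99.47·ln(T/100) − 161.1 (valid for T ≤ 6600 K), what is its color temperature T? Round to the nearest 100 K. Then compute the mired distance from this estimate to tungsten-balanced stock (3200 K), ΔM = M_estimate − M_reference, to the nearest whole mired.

ln t = (215 + 161.1) / 99.47 = 3.7810.
t = e^3.7810 = 43.862.
T = 100·t = 4386 K → 4400 K to the nearest 100 K.
M_estimate = 10⁶/4400 = 227.27; M_reference = 10⁶/3200 = 312.50.
ΔM = 227.27 − 312.50 = -85.23 → -85 mireds.

-85 mireds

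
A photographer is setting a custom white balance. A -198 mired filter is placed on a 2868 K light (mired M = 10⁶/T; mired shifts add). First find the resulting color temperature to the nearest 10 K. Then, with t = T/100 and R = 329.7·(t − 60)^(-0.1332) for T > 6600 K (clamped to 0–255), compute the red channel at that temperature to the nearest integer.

M_in = 10⁶/2868 = 348.68; M_out = 348.68 + (-198) = 150.68.
T_out = 10⁶/150.68 = 6636.8 K → 6640 K; t = 66.4.
R = 329.7·(66.4 − 60)^(-0.1332) = 329.7·6.4^(-0.1332) = 329.7·0.78094 = 257.475 → clamped to 255.
Rounded: 255.

255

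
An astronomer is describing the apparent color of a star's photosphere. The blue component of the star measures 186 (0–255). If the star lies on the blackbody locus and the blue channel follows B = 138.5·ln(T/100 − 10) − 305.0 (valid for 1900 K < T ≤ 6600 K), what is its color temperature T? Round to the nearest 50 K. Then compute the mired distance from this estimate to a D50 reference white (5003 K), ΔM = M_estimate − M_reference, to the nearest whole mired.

ln(t − 10) = (186 + 305.0) / 138.5 = 3.5451.
t − 10 = e^3.5451 = 34.644, so t = 44.644.
T = 100·t = 4464 K → 4450 K to the nearest 50 K.
M_estimate = 10⁶/4450 = 224.72; M_reference = 10⁶/5003 = 199.88.
ΔM = 224.72 − 199.88 = 24.84 → +25 mireds.

+25 mireds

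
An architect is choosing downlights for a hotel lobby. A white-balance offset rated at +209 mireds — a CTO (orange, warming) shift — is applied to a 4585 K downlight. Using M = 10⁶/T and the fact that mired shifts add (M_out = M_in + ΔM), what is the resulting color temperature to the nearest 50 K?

2350 K

M_in = 10⁶/4585 = 218.10 mireds.
M_out = 218.10 + (+209) = 427.10 mireds.
T_out = 10⁶/427.10 = 2341.4 K → 2350 K.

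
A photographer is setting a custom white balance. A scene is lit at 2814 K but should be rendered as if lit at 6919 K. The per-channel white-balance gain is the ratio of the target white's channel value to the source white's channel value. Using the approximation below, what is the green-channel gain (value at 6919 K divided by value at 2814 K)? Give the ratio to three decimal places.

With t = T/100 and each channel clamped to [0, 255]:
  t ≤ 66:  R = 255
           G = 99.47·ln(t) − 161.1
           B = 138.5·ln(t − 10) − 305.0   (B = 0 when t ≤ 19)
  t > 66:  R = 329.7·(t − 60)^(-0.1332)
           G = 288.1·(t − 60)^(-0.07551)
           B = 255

At 2814 K (t = 28.14):
  G = 99.47·ln 28.14 − 161.1 = 99.47·3.3372 − 161.1 = 170.850.
At 6919 K (t = 69.19):
  G = 288.1·(69.19 − 60)^(-0.07551) = 288.1·9.19^(-0.07551) = 288.1·0.84579 = 243.671.
Gain = 243.671 / 170.850 = 1.4262 → 1.426.

1.426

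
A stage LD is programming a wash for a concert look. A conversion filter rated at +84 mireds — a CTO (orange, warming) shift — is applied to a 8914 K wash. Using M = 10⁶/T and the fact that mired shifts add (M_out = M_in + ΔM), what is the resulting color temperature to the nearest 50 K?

5100 K

M_in = 10⁶/8914 = 112.18 mireds.
M_out = 112.18 + (+84) = 196.18 mireds.
T_out = 10⁶/196.18 = 5097.3 K → 5100 K.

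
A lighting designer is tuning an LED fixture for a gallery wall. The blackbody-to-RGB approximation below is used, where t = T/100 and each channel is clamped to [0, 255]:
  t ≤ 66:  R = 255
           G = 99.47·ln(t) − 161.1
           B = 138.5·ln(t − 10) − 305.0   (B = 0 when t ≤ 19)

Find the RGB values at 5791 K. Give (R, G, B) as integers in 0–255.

t = 5791/100 = 57.91; the t ≤ 66 branch applies.
R = 255 by definition for t ≤ 66.
G = 99.47·ln 57.91 − 161.1 = 99.47·4.0589 − 161.1 = 242.638.
B = 138.5·ln(57.91 − 10) − 305.0 = 138.5·ln 47.91 − 305.0 = 138.5·3.8693 − 305.0 = 230.901.
Rounded: (255, 243, 231).

(255, 243, 231)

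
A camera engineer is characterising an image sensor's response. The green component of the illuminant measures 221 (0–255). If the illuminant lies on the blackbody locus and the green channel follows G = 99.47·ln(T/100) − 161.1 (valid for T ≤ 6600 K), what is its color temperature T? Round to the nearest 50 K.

4650 K

ln t = (221 + 161.1) / 99.47 = 3.8414.
t = e^3.8414 = 46.589.
T = 100·t = 4659 K → 4650 K to the nearest 50 K.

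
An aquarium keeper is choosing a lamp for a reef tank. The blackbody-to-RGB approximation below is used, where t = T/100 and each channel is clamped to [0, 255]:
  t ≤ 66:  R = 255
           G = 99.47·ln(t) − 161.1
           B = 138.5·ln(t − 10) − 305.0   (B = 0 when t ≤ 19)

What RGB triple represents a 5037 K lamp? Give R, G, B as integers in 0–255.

t = 5037/100 = 50.37; the t ≤ 66 branch applies.
R = 255 by definition for t ≤ 66.
G = 99.47·ln 50.37 − 161.1 = 99.47·3.9194 − 161.1 = 228.762.
B = 138.5·ln(50.37 − 10) − 305.0 = 138.5·ln 40.37 − 305.0 = 138.5·3.6981 − 305.0 = 207.185.
Rounded: (255, 229, 207).

R=255, G=229, B=207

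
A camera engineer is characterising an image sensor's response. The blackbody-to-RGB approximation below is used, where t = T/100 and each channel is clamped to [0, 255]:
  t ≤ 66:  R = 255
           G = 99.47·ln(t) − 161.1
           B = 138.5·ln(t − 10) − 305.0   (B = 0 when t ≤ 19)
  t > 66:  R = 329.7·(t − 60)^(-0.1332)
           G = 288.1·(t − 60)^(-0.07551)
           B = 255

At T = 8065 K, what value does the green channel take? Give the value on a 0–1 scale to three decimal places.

0.899

t = 8065/100 = 80.65; the t > 66 branch applies.
G = 288.1·(80.65 − 60)^(-0.07551) = 288.1·20.65^(-0.07551) = 288.1·0.79563 = 229.221.
On a 0–1 scale: 229.221/255 = 0.8989 → 0.899.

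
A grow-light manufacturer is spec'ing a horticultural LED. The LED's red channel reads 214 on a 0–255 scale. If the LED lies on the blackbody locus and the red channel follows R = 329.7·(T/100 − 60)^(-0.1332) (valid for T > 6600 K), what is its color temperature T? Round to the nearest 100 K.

(t − 60)^(-0.1332) = 214/329.7 = 0.64907.
t − 60 = 0.64907^(1/-0.1332) = 0.64907^(-7.508) = 25.657, so t = 85.657.
T = 100·t = 8566 K → 8600 K to the nearest 100 K.

8600 K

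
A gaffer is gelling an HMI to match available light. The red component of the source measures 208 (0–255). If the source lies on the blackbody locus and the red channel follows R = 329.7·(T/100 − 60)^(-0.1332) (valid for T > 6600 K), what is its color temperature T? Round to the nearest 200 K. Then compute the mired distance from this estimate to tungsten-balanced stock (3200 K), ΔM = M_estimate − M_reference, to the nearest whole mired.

(t − 60)^(-0.1332) = 208/329.7 = 0.63088.
t − 60 = 0.63088^(1/-0.1332) = 0.63088^(-7.508) = 31.763, so t = 91.763.
T = 100·t = 9176 K → 9200 K to the nearest 200 K.
M_estimate = 10⁶/9200 = 108.70; M_reference = 10⁶/3200 = 312.50.
ΔM = 108.70 − 312.50 = -203.80 → -204 mireds.

-204 mireds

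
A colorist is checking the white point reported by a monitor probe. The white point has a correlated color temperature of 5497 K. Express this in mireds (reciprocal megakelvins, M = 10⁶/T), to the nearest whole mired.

M = 10⁶ / 5497 = 181.917 → 182 mireds.

182 mireds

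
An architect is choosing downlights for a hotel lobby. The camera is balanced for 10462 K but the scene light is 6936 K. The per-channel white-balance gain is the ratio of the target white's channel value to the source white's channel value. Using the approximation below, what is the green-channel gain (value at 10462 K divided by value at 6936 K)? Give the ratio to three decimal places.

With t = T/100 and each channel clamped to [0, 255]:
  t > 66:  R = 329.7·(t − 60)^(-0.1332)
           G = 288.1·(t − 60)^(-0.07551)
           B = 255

0.889

At 6936 K (t = 69.36):
  G = 288.1·(69.36 − 60)^(-0.07551) = 288.1·9.36^(-0.07551) = 288.1·0.84462 = 243.334.
At 10462 K (t = 104.62):
  G = 288.1·(104.62 − 60)^(-0.07551) = 288.1·44.62^(-0.07551) = 288.1·0.75066 = 216.266.
Gain = 216.266 / 243.334 = 0.8888 → 0.889.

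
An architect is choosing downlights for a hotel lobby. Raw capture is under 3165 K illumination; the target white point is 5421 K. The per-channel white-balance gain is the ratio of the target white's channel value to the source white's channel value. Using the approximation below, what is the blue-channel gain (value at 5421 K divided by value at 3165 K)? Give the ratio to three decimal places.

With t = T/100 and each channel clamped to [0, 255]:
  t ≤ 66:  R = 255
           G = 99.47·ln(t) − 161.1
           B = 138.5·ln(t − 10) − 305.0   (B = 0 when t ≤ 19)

1.818

At 3165 K (t = 31.65):
  B = 138.5·ln(31.65 − 10) − 305.0 = 138.5·ln 21.65 − 305.0 = 138.5·3.0750 − 305.0 = 120.888.
At 5421 K (t = 54.21):
  B = 138.5·ln(54.21 − 10) − 305.0 = 138.5·ln 44.21 − 305.0 = 138.5·3.7890 − 305.0 = 219.770.
Gain = 219.770 / 120.888 = 1.8180 → 1.818.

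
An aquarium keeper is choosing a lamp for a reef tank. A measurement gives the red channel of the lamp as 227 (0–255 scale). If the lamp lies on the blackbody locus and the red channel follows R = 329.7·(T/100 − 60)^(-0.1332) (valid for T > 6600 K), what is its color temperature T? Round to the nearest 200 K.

(t − 60)^(-0.1332) = 227/329.7 = 0.68850.
t − 60 = 0.68850^(1/-0.1332) = 0.68850^(-7.508) = 16.478, so t = 76.478.
T = 100·t = 7648 K → 7600 K to the nearest 200 K.

7600 K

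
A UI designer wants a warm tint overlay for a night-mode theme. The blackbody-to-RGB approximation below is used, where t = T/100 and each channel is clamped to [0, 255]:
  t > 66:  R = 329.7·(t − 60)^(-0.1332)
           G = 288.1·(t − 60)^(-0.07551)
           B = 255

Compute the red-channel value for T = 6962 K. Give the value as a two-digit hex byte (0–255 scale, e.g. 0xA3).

0xF4

t = 6962/100 = 69.62; the t > 66 branch applies.
R = 329.7·(69.62 − 60)^(-0.1332) = 329.7·9.62^(-0.1332) = 329.7·0.73968 = 243.871.
Rounded: 244; in hex, 0xF4.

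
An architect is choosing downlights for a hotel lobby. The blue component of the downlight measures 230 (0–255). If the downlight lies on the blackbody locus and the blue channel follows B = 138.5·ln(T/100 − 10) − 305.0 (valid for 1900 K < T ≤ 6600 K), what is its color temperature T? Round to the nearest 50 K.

ln(t − 10) = (230 + 305.0) / 138.5 = 3.8628.
t − 10 = e^3.8628 = 47.599, so t = 57.599.
T = 100·t = 5760 K → 5750 K to the nearest 50 K.

5750 K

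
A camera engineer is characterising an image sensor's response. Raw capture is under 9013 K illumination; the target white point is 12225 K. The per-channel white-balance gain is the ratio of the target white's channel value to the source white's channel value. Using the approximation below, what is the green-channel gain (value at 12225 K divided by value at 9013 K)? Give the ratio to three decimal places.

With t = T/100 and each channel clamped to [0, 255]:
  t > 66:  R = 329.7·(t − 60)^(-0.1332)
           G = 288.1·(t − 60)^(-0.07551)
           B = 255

At 9013 K (t = 90.13):
  G = 288.1·(90.13 − 60)^(-0.07551) = 288.1·30.13^(-0.07551) = 288.1·0.77325 = 222.774.
At 12225 K (t = 122.25):
  G = 288.1·(122.25 − 60)^(-0.07551) = 288.1·62.25^(-0.07551) = 288.1·0.73202 = 210.896.
Gain = 210.896 / 222.774 = 0.9467 → 0.947.

0.947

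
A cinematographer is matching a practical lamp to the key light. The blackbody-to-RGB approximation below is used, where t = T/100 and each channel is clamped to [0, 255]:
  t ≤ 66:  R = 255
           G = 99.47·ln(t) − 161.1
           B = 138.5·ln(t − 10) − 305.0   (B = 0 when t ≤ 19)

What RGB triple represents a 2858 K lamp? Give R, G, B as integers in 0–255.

t = 2858/100 = 28.58; the t ≤ 66 branch applies.
R = 255 by definition for t ≤ 66.
G = 99.47·ln 28.58 − 161.1 = 99.47·3.3527 − 161.1 = 172.394.
B = 138.5·ln(28.58 − 10) − 305.0 = 138.5·ln 18.58 − 305.0 = 138.5·2.9221 − 305.0 = 99.709.
Rounded: (255, 172, 100).

R=255, G=172, B=100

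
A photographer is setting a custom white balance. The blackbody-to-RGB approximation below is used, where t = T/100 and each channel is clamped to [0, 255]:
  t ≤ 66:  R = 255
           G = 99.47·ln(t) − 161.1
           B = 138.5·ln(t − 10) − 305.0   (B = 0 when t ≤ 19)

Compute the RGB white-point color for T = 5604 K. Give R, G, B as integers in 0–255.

R=255, G=239, B=225

t = 5604/100 = 56.04; the t ≤ 66 branch applies.
R = 255 by definition for t ≤ 66.
G = 99.47·ln 56.04 − 161.1 = 99.47·4.0261 − 161.1 = 239.373.
B = 138.5·ln(56.04 − 10) − 305.0 = 138.5·ln 46.04 − 305.0 = 138.5·3.8295 − 305.0 = 225.387.
Rounded: (255, 239, 225).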